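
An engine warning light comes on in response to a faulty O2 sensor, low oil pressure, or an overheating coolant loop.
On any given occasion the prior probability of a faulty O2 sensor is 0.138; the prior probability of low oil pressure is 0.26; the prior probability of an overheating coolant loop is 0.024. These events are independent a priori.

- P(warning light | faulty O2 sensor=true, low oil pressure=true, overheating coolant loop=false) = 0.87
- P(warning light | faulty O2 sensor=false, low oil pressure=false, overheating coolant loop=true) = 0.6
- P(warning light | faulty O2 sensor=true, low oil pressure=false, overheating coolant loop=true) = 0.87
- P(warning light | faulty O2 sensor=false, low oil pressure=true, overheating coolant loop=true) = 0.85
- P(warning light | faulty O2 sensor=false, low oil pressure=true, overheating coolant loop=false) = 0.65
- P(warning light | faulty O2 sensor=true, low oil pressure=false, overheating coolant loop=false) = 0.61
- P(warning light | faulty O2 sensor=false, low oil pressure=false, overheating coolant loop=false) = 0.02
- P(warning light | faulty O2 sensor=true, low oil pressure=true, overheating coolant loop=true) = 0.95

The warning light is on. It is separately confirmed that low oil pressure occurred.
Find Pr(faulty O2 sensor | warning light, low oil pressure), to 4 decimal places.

Pr(faulty O2 sensor | warning light, low oil pressure) ≈ 0.1757

Numerator (weight on configurations with faulty O2 sensor): 0.117179 + 0.003146 = 0.120325
Denominator P(warning light | low oil pressure): 0.65·0.862·0.976 + 0.85·0.862·0.024 + 0.87·0.138·0.976 + 0.95·0.138·0.024 = 0.684763
Posterior = 0.120325 / 0.684763 ≈ 0.1757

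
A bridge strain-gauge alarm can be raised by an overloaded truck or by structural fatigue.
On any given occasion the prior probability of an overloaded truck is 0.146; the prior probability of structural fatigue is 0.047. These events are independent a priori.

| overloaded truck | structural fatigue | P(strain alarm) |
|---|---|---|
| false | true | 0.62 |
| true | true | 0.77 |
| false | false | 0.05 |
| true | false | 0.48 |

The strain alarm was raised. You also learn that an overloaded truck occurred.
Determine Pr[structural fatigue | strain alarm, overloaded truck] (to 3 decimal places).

Pr[structural fatigue | strain alarm, overloaded truck] ≈ 0.073

P(strain alarm | overloaded truck) = 0.48·0.953 + 0.77·0.047 = 0.457440 + 0.036190 = 0.493630
Restricting to configurations with structural fatigue present: 0.77·0.047 = 0.036190.
P(structural fatigue | strain alarm, overloaded truck) = 0.036190 / 0.493630 ≈ 0.073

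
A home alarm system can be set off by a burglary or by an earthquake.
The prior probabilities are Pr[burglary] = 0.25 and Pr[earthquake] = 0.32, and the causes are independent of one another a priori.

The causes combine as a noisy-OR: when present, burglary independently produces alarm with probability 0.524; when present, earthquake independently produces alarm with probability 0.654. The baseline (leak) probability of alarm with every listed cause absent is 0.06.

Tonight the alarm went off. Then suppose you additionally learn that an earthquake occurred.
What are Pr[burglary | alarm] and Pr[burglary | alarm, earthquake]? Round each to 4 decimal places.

Under noisy-OR, P(alarm | causes) = 1 − (1−0.06)·∏(1−qᵢ) over the active causes.
For the numerator, keep only burglary=true terms: 0.093935 + 0.067615 = 0.161550
Normalizer over all consistent configurations: 0.06*0.75*0.68 + 0.67476*0.75*0.32 + 0.55256*0.25*0.68 + 0.845186*0.25*0.32 = 0.354092
Posterior = 0.161550 / 0.354092 ≈ 0.4562

Now also conditioning on earthquake=true:
P(alarm | earthquake) = 0.67476·0.75 + 0.845186·0.25 = 0.506070 + 0.211296 = 0.717366
The burglary-present share is 0.845186·0.25 = 0.211296.
Hence the posterior is 0.211296/0.717366 ≈ 0.2945.

Pr[burglary | alarm] ≈ 0.4562; Pr[burglary | alarm, earthquake] ≈ 0.2945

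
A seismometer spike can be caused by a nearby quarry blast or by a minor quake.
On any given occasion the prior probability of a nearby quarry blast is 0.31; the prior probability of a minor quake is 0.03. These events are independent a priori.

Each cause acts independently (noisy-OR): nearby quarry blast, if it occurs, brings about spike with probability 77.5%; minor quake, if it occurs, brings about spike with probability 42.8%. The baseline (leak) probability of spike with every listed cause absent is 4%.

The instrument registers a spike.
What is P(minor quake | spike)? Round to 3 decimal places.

P(minor quake | spike) ≈ 0.062

Under noisy-OR, P(spike | causes) = 1 − (1−0.04)·∏(1−qᵢ) over the active causes.
Numerator (weight on configurations with minor quake): 0.009333 + 0.008151 = 0.017484
Denominator P(spike): 0.04·0.69·0.97 + 0.45088·0.69·0.03 + 0.784·0.31·0.97 + 0.876448·0.31·0.03 = 0.280005
P(minor quake | spike) = 0.017484/0.280005 ≈ 0.062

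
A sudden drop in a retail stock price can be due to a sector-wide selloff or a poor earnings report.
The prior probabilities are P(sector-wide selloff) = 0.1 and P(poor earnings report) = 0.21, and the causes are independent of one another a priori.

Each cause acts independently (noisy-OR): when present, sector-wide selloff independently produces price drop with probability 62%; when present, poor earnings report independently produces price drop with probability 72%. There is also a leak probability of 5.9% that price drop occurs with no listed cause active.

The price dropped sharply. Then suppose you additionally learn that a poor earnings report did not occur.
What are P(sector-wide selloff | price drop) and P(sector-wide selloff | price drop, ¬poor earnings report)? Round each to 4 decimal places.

P(sector-wide selloff | price drop) ≈ 0.2777; P(sector-wide selloff | price drop, ¬poor earnings report) ≈ 0.5475

Under noisy-OR, P(price drop | causes) = 1 − (1−0.059)·∏(1−qᵢ) over the active causes.
P(price drop) = 0.059*0.9*0.79 + 0.73652*0.9*0.21 + 0.64242*0.1*0.79 + 0.899878*0.1*0.21 = 0.041949 + 0.139202 + 0.050751 + 0.018897 = 0.250799
The sector-wide selloff-present share is 0.050751 + 0.018897 = 0.069648.
P(sector-wide selloff | price drop) = 0.069648 / 0.250799 ≈ 0.2777

Now condition on the additional information:
P(price drop | ¬poor earnings report) = 0.059*0.9 + 0.64242*0.1 = 0.053100 + 0.064242 = 0.117342
Of this, 0.064242 comes from 0.64242*0.1 (the sector-wide selloff=true cases).
So P(sector-wide selloff | price drop, ¬poor earnings report) = 0.064242/0.117342 ≈ 0.5475.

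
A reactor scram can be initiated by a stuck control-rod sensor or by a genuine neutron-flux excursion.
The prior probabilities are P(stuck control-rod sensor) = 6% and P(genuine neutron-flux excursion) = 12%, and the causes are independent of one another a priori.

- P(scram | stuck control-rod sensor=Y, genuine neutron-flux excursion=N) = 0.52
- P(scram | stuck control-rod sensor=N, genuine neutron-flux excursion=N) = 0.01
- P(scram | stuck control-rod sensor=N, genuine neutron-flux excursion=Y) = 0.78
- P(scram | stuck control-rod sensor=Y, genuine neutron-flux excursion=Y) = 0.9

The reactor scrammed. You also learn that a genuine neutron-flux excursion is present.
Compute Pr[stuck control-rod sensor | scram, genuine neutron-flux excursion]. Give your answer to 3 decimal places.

Pr[stuck control-rod sensor | scram, genuine neutron-flux excursion] ≈ 0.069

Sum P(scram|·) weighted by the priors over both values of stuck control-rod sensor:
  P(scram | genuine neutron-flux excursion) = 0.78×0.94 + 0.9×0.06
        = 0.733200 + 0.054000 = 0.787200
Configurations with stuck control-rod sensor contribute 0.054000, so
  P(stuck control-rod sensor | scram, genuine neutron-flux excursion) = 0.054000 / 0.787200 ≈ 0.069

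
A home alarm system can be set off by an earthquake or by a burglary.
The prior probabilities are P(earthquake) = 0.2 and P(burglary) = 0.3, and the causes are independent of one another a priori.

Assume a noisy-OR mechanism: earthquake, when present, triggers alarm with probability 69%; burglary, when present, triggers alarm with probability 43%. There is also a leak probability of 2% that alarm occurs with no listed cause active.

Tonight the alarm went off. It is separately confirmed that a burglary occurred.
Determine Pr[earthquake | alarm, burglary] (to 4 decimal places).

Under noisy-OR, P(alarm | causes) = 1 − (1−0.02)·∏(1−qᵢ) over the active causes.
Numerator (weight on configurations with earthquake): 0.826834×0.2 = 0.165367
Normalizer over all consistent configurations: 0.4414×0.8 + 0.826834×0.2 = 0.518487
Posterior = 0.165367 / 0.518487 ≈ 0.3189

Pr[earthquake | alarm, burglary] ≈ 0.3189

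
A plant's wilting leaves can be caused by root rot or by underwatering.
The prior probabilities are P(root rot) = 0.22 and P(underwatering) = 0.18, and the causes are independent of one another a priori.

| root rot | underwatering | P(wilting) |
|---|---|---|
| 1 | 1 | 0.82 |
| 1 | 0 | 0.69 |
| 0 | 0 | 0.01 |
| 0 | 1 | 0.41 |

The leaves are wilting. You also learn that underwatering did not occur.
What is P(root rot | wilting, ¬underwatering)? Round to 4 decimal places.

Enumerate both values of root rot and weight by the priors:
  P(wilting | ¬underwatering) = 0.01·0.78 + 0.69·0.22
        = 0.007800 + 0.151800 = 0.159600
Keeping only the root rot-present terms gives 0.151800, so
  P(root rot | wilting, ¬underwatering) = 0.151800 / 0.159600 ≈ 0.9511

P(root rot | wilting, ¬underwatering) ≈ 0.9511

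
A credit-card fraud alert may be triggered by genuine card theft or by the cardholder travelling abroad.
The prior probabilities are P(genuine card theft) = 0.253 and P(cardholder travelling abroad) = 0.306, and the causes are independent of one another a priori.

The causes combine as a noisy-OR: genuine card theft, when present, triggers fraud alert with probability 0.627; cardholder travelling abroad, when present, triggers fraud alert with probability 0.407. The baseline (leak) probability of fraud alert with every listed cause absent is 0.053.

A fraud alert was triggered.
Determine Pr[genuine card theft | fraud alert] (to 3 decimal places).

Pr[genuine card theft | fraud alert] ≈ 0.578

Under noisy-OR, P(fraud alert | causes) = 1 − (1−0.053)·∏(1−qᵢ) over the active causes.
P(fraud alert) = 0.053·0.747·0.694 + 0.438429·0.747·0.306 + 0.646769·0.253·0.694 + 0.790534·0.253·0.306 = 0.027476 + 0.100217 + 0.113561 + 0.061202 = 0.302456
The genuine card theft-present share is 0.113561 + 0.061202 = 0.174763.
Hence the posterior is 0.174763/0.302456 ≈ 0.578.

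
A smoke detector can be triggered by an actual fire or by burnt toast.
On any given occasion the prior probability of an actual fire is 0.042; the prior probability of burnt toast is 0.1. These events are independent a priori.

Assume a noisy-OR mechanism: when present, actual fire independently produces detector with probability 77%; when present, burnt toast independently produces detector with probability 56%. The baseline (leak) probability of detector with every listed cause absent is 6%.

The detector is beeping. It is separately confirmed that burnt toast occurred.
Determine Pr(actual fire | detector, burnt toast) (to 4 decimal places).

Pr(actual fire | detector, burnt toast) ≈ 0.0634

Under noisy-OR, P(detector | causes) = 1 − (1−0.06)·∏(1−qᵢ) over the active causes.
Numerator (weight on configurations with actual fire): 0.904872·0.042 = 0.038005
Denominator P(detector | burnt toast): 0.5864·0.958 + 0.904872·0.042 = 0.599776
P(actual fire | detector, burnt toast) = 0.038005/0.599776 ≈ 0.0634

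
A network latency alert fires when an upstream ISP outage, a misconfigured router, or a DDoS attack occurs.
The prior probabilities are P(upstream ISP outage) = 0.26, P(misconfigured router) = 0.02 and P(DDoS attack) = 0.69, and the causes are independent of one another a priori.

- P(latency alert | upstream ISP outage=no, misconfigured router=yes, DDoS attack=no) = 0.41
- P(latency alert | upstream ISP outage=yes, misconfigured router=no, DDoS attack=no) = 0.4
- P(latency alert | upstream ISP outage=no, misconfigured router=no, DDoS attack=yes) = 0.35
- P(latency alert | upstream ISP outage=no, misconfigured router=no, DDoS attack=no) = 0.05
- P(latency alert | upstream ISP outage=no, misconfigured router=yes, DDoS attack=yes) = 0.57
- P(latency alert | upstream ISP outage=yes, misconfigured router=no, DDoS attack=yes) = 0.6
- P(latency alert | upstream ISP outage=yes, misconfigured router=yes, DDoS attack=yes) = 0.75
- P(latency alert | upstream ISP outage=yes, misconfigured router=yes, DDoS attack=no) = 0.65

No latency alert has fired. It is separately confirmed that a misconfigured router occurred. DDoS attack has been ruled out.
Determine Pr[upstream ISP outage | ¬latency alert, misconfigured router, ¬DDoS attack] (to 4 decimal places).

P(¬latency alert | misconfigured router, ¬DDoS attack) = 0.59*0.74 + 0.35*0.26 = 0.436600 + 0.091000 = 0.527600
The upstream ISP outage-present share is 0.35*0.26 = 0.091000.
P(upstream ISP outage | ¬latency alert, misconfigured router, ¬DDoS attack) = 0.091000 / 0.527600 ≈ 0.1725

Pr[upstream ISP outage | ¬latency alert, misconfigured router, ¬DDoS attack] ≈ 0.1725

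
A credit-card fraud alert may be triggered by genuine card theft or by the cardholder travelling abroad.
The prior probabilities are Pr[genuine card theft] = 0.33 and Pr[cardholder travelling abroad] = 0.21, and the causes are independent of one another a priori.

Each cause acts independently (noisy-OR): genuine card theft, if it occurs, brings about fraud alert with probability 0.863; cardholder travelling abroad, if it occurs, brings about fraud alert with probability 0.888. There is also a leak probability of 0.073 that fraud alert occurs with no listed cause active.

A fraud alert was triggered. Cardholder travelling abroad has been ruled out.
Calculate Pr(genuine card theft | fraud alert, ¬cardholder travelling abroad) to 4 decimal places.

Pr(genuine card theft | fraud alert, ¬cardholder travelling abroad) ≈ 0.8549

Under noisy-OR, P(fraud alert | causes) = 1 − (1−0.073)·∏(1−qᵢ) over the active causes.
Enumerate both values of genuine card theft and weight by the priors:
  P(fraud alert | ¬cardholder travelling abroad) = 0.073×0.67 + 0.873001×0.33
        = 0.048910 + 0.288090 = 0.337000
Keeping only the genuine card theft-present terms gives 0.288090, so
  P(genuine card theft | fraud alert, ¬cardholder travelling abroad) = 0.288090 / 0.337000 ≈ 0.8549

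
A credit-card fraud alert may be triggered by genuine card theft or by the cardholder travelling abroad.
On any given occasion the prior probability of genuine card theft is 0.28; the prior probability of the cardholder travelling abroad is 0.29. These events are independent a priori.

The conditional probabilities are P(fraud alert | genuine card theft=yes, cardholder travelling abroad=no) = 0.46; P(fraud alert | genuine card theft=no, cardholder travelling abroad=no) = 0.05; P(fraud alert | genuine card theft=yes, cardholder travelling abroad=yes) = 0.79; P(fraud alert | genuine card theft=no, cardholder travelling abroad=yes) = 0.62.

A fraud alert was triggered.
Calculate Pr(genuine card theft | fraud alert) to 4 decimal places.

Pr(genuine card theft | fraud alert) ≈ 0.5009

Weight on genuine card theft=true, given the evidence: 0.091448 + 0.064148 = 0.155596
Normalizer over all consistent configurations: 0.05·0.72·0.71 + 0.62·0.72·0.29 + 0.46·0.28·0.71 + 0.79·0.28·0.29 = 0.310612
Posterior = 0.155596 / 0.310612 ≈ 0.5009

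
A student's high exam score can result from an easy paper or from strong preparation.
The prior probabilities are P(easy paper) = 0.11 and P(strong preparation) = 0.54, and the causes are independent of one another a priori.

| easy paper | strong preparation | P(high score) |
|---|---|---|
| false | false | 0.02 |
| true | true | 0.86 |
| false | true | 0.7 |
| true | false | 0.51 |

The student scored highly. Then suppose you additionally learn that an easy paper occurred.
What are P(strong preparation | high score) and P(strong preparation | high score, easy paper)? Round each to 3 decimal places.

P(strong preparation | high score) ≈ 0.919; P(strong preparation | high score, easy paper) ≈ 0.664

P(high score) = 0.02·0.89·0.46 + 0.7·0.89·0.54 + 0.51·0.11·0.46 + 0.86·0.11·0.54 = 0.008188 + 0.336420 + 0.025806 + 0.051084 = 0.421498
The strong preparation-present share is 0.336420 + 0.051084 = 0.387504.
Hence the posterior is 0.387504/0.421498 ≈ 0.919.

With the extra evidence:
Enumerate both values of strong preparation and weight by the priors:
  P(high score | easy paper) = 0.51·0.46 + 0.86·0.54
        = 0.234600 + 0.464400 = 0.699000
Keeping only the strong preparation-present terms gives 0.464400, so
  P(strong preparation | high score, easy paper) = 0.464400 / 0.699000 ≈ 0.664
This is intercausal reasoning (explaining away): once easy paper accounts for the high score, strong preparation becomes less likely.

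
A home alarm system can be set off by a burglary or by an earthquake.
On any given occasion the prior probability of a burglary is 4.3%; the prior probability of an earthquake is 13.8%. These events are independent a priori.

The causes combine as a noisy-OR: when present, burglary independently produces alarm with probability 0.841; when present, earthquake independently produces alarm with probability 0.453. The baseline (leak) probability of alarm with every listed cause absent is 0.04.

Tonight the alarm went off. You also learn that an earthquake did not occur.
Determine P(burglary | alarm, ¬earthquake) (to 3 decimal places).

P(burglary | alarm, ¬earthquake) ≈ 0.488

Under noisy-OR, P(alarm | causes) = 1 − (1−0.04)·∏(1−qᵢ) over the active causes.
Enumerate both values of burglary and weight by the priors:
  P(alarm | ¬earthquake) = 0.04*0.957 + 0.84736*0.043
        = 0.038280 + 0.036436 = 0.074716
The terms with burglary present sum to 0.036436, so
  P(burglary | alarm, ¬earthquake) = 0.036436 / 0.074716 ≈ 0.488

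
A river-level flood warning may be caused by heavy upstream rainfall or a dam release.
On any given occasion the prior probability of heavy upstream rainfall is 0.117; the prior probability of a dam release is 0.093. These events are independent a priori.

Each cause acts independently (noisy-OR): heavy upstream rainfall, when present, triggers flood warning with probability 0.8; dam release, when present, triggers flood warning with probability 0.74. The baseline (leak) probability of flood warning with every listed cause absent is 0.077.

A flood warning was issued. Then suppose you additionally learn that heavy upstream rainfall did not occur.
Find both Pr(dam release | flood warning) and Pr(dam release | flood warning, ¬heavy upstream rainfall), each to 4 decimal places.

Pr(dam release | flood warning) ≈ 0.3293; Pr(dam release | flood warning, ¬heavy upstream rainfall) ≈ 0.5030

Under noisy-OR, P(flood warning | causes) = 1 − (1−0.077)·∏(1−qᵢ) over the active causes.
Enumerate the 4 (heavy upstream rainfall, dam release) configurations and weight by the priors:
  P(flood warning) = 0.077·0.883·0.907 + 0.76002·0.883·0.093 + 0.8154·0.117·0.907 + 0.952004·0.117·0.093
        = 0.061668 + 0.062412 + 0.086529 + 0.010359 = 0.220968
The terms with dam release present sum to 0.072771, so
  P(dam release | flood warning) = 0.072771 / 0.220968 ≈ 0.3293

Now condition on the additional information:
P(flood warning | ¬heavy upstream rainfall) = 0.077×0.907 + 0.76002×0.093 = 0.069839 + 0.070682 = 0.140521
Of this, 0.070682 comes from 0.76002×0.093 (the dam release=true cases).
Hence the posterior is 0.070682/0.140521 ≈ 0.5030.
Ruling out heavy upstream rainfall raises the posterior on dam release — the flip side of explaining away.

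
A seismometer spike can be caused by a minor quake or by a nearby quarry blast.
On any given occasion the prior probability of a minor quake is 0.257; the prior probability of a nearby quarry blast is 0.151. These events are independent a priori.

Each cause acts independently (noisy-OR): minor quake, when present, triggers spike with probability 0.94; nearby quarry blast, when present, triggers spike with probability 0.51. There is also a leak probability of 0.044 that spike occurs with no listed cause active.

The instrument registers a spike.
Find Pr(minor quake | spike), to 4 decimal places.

Under noisy-OR, P(spike | causes) = 1 − (1−0.044)·∏(1−qᵢ) over the active causes.
P(spike) = 0.044·0.743·0.849 + 0.53156·0.743·0.151 + 0.94264·0.257·0.849 + 0.971894·0.257·0.151 = 0.027756 + 0.059637 + 0.205677 + 0.037716 = 0.330786
Restricting to configurations with minor quake present: 0.205677 + 0.037716 = 0.243393.
So P(minor quake | spike) = 0.243393/0.330786 ≈ 0.7358.

Pr(minor quake | spike) ≈ 0.7358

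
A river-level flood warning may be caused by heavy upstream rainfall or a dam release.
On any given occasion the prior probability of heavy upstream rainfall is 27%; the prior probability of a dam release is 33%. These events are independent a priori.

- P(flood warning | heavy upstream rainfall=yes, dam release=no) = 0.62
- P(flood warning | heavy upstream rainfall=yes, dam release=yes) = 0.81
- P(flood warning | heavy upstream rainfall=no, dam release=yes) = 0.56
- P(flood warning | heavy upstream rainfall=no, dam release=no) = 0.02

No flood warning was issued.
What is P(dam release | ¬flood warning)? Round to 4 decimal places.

P(dam release | ¬flood warning) ≈ 0.1832

Numerator (weight on configurations with dam release): 0.105996 + 0.016929 = 0.122925
Normalizer over all consistent configurations: 0.98×0.73×0.67 + 0.44×0.73×0.33 + 0.38×0.27×0.67 + 0.19×0.27×0.33 = 0.670985
P(dam release | ¬flood warning) = 0.122925/0.670985 ≈ 0.1832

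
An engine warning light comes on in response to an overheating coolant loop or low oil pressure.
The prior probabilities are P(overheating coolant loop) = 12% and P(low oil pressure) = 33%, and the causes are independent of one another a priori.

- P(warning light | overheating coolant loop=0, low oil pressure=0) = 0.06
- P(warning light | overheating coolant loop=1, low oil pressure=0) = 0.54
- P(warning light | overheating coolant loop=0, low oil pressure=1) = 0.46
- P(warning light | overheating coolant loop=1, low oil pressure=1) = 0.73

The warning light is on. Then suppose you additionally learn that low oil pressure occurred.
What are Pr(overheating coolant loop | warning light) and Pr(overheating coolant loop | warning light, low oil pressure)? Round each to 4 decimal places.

By total probability over the 4 (overheating coolant loop, low oil pressure) configurations:
  P(warning light) = 0.06*0.88*0.67 + 0.46*0.88*0.33 + 0.54*0.12*0.67 + 0.73*0.12*0.33
        = 0.035376 + 0.133584 + 0.043416 + 0.028908 = 0.241284
The terms with overheating coolant loop present sum to 0.072324, so
  P(overheating coolant loop | warning light) = 0.072324 / 0.241284 ≈ 0.2997

With the extra evidence:
Numerator (weight on configurations with overheating coolant loop): 0.73×0.12 = 0.087600
Denominator P(warning light | low oil pressure): 0.46×0.88 + 0.73×0.12 = 0.492400
Posterior = 0.087600 / 0.492400 ≈ 0.1779

Pr(overheating coolant loop | warning light) ≈ 0.2997; Pr(overheating coolant loop | warning light, low oil pressure) ≈ 0.1779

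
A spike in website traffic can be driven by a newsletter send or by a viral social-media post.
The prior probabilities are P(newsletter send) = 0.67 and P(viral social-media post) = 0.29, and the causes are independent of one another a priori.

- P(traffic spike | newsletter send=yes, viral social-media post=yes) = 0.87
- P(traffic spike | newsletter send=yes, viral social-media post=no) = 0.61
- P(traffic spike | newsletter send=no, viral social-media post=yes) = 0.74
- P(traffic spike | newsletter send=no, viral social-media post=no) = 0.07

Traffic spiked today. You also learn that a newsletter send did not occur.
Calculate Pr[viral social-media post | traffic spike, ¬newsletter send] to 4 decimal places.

For the numerator, keep only viral social-media post=true terms: 0.74×0.29 = 0.214600
Normalizer over all consistent configurations: 0.07×0.71 + 0.74×0.29 = 0.264300
Posterior = 0.214600 / 0.264300 ≈ 0.8120

Pr[viral social-media post | traffic spike, ¬newsletter send] ≈ 0.8120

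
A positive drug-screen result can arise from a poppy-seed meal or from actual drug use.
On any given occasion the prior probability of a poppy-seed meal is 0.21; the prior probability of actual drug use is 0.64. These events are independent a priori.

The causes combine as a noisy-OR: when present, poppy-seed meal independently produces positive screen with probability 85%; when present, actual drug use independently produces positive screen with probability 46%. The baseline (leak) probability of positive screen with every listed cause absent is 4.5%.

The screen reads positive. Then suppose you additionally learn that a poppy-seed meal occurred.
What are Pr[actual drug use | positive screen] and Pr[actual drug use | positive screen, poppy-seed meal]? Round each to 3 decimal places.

Under noisy-OR, P(positive screen | causes) = 1 − (1−0.045)·∏(1−qᵢ) over the active causes.
P(positive screen) = 0.045×0.79×0.36 + 0.4843×0.79×0.64 + 0.85675×0.21×0.36 + 0.922645×0.21×0.64 = 0.012798 + 0.244862 + 0.064770 + 0.124003 = 0.446433
The actual drug use-present share is 0.244862 + 0.124003 = 0.368865.
So P(actual drug use | positive screen) = 0.368865/0.446433 ≈ 0.826.

Now condition on the additional information:
By total probability over both values of actual drug use:
  P(positive screen | poppy-seed meal) = 0.85675×0.36 + 0.922645×0.64
        = 0.308430 + 0.590493 = 0.898923
Keeping only the actual drug use-present terms gives 0.590493, so
  P(actual drug use | positive screen, poppy-seed meal) = 0.590493 / 0.898923 ≈ 0.657

Pr[actual drug use | positive screen] ≈ 0.826; Pr[actual drug use | positive screen, poppy-seed meal] ≈ 0.657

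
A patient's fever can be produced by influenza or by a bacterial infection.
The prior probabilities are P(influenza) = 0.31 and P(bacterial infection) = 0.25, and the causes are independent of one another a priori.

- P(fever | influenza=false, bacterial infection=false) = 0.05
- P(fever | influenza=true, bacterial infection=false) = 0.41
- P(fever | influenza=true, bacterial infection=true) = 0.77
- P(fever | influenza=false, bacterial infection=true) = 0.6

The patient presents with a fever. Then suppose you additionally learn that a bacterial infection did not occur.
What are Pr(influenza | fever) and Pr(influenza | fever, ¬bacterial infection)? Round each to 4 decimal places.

Weight on influenza=true, given the evidence: 0.095325 + 0.059675 = 0.155000
Denominator P(fever): 0.05·0.69·0.75 + 0.6·0.69·0.25 + 0.41·0.31·0.75 + 0.77·0.31·0.25 = 0.284375
P(influenza | fever) = 0.155000/0.284375 ≈ 0.5451

With the extra evidence:
Numerator (weight on configurations with influenza): 0.41×0.31 = 0.127100
Denominator P(fever | ¬bacterial infection): 0.05×0.69 + 0.41×0.31 = 0.161600
P(influenza | fever, ¬bacterial infection) = 0.127100/0.161600 ≈ 0.7865

Pr(influenza | fever) ≈ 0.5451; Pr(influenza | fever, ¬bacterial infection) ≈ 0.7865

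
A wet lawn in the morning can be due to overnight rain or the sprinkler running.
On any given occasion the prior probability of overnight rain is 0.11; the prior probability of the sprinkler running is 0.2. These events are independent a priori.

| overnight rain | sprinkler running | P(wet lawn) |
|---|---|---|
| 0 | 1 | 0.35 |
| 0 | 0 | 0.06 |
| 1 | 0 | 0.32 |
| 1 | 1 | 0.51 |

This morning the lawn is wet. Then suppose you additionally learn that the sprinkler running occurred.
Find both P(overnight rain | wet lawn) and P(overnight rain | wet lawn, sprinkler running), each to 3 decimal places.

P(wet lawn) = 0.06·0.89·0.8 + 0.35·0.89·0.2 + 0.32·0.11·0.8 + 0.51·0.11·0.2 = 0.042720 + 0.062300 + 0.028160 + 0.011220 = 0.144400
Of this, 0.039380 comes from 0.028160 + 0.011220 (the overnight rain=true cases).
Hence the posterior is 0.039380/0.144400 ≈ 0.273.

With the extra evidence:
Weight on overnight rain=true, given the evidence: 0.51*0.11 = 0.056100
Denominator P(wet lawn | sprinkler running): 0.35*0.89 + 0.51*0.11 = 0.367600
P(overnight rain | wet lawn, sprinkler running) = 0.056100/0.367600 ≈ 0.153
This is intercausal reasoning (explaining away): once sprinkler running accounts for the wet lawn, overnight rain becomes less likely.

P(overnight rain | wet lawn) ≈ 0.273; P(overnight rain | wet lawn, sprinkler running) ≈ 0.153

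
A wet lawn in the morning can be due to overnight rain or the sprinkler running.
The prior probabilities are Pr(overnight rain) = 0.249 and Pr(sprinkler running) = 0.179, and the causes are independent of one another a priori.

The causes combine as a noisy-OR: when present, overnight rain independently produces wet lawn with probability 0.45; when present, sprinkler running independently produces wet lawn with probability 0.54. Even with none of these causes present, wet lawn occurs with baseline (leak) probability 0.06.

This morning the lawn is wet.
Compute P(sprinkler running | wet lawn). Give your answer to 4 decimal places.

P(sprinkler running | wet lawn) ≈ 0.4483

Under noisy-OR, P(wet lawn | causes) = 1 − (1−0.06)·∏(1−qᵢ) over the active causes.
P(wet lawn) = 0.06·0.751·0.821 + 0.5676·0.751·0.179 + 0.483·0.249·0.821 + 0.76218·0.249·0.179 = 0.036994 + 0.076302 + 0.098739 + 0.033971 = 0.246006
Restricting to configurations with sprinkler running present: 0.076302 + 0.033971 = 0.110273.
Hence the posterior is 0.110273/0.246006 ≈ 0.4483.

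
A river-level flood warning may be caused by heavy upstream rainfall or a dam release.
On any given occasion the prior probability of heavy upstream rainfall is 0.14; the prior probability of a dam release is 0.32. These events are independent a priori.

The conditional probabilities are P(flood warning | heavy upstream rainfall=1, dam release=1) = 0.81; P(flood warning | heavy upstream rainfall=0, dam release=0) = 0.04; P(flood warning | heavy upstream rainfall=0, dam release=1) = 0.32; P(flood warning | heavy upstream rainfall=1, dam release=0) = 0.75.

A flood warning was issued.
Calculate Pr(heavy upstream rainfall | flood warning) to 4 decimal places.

Numerator (weight on configurations with heavy upstream rainfall): 0.071400 + 0.036288 = 0.107688
Denominator P(flood warning): 0.04·0.86·0.68 + 0.32·0.86·0.32 + 0.75·0.14·0.68 + 0.81·0.14·0.32 = 0.219144
Posterior = 0.107688 / 0.219144 ≈ 0.4914

Pr(heavy upstream rainfall | flood warning) ≈ 0.4914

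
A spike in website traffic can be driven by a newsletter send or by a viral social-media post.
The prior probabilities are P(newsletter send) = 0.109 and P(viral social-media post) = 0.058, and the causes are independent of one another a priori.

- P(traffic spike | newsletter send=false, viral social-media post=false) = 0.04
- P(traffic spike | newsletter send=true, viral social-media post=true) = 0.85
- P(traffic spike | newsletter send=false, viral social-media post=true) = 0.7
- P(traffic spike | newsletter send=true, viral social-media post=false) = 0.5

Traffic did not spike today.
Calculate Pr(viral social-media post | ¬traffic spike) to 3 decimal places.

Numerator (weight on configurations with viral social-media post): 0.015503 + 0.000948 = 0.016451
The normalizing constant is 0.96*0.891*0.942 + 0.3*0.891*0.058 + 0.5*0.109*0.942 + 0.15*0.109*0.058 = 0.873539
Posterior = 0.016451 / 0.873539 ≈ 0.019

Pr(viral social-media post | ¬traffic spike) ≈ 0.019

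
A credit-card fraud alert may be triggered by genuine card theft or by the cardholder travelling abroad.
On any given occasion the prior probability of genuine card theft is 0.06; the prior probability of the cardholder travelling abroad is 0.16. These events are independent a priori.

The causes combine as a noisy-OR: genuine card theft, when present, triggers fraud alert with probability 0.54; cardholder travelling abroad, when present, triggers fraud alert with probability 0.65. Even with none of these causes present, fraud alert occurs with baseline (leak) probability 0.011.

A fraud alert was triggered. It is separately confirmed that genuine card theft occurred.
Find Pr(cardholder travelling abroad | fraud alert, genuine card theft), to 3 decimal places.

Under noisy-OR, P(fraud alert | causes) = 1 − (1−0.011)·∏(1−qᵢ) over the active causes.
Enumerate both values of cardholder travelling abroad and weight by the priors:
  P(fraud alert | genuine card theft) = 0.54506·0.84 + 0.840771·0.16
        = 0.457850 + 0.134523 = 0.592373
Keeping only the cardholder travelling abroad-present terms gives 0.134523, so
  P(cardholder travelling abroad | fraud alert, genuine card theft) = 0.134523 / 0.592373 ≈ 0.227

Pr(cardholder travelling abroad | fraud alert, genuine card theft) ≈ 0.227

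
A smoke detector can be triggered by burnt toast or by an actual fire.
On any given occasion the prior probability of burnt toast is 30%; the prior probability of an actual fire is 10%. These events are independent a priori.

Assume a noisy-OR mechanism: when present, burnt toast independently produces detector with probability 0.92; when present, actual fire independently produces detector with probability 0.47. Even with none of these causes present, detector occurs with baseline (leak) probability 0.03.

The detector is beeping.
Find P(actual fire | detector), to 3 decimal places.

Under noisy-OR, P(detector | causes) = 1 − (1−0.03)·∏(1−qᵢ) over the active causes.
For the numerator, keep only actual fire=true terms: 0.034013 + 0.028766 = 0.062779
Normalizer over all consistent configurations: 0.03·0.7·0.9 + 0.4859·0.7·0.1 + 0.9224·0.3·0.9 + 0.958872·0.3·0.1 = 0.330727
P(actual fire | detector) = 0.062779/0.330727 ≈ 0.190

P(actual fire | detector) ≈ 0.190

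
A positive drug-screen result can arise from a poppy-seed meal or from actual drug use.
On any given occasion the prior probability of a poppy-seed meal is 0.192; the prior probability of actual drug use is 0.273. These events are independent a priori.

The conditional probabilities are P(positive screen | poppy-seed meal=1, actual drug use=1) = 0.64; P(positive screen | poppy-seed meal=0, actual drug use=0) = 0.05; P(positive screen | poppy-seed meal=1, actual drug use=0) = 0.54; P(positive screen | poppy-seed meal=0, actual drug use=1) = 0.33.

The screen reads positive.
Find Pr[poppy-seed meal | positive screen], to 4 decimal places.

Pr[poppy-seed meal | positive screen] ≈ 0.5160

P(positive screen) = 0.05*0.808*0.727 + 0.33*0.808*0.273 + 0.54*0.192*0.727 + 0.64*0.192*0.273 = 0.029371 + 0.072793 + 0.075375 + 0.033546 = 0.211085
The poppy-seed meal-present share is 0.075375 + 0.033546 = 0.108921.
So P(poppy-seed meal | positive screen) = 0.108921/0.211085 ≈ 0.5160.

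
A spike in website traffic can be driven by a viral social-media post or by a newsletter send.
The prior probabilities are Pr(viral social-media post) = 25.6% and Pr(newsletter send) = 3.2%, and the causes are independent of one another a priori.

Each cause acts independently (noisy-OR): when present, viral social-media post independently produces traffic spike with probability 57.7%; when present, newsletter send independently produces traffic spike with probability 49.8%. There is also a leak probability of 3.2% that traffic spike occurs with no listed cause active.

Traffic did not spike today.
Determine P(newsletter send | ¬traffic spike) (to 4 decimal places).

Under noisy-OR, P(traffic spike | causes) = 1 − (1−0.032)·∏(1−qᵢ) over the active causes.
P(¬traffic spike) = 0.968*0.744*0.968 + 0.485936*0.744*0.032 + 0.409464*0.256*0.968 + 0.205551*0.256*0.032 = 0.697146 + 0.011569 + 0.101468 + 0.001684 = 0.811867
The newsletter send-present share is 0.011569 + 0.001684 = 0.013253.
P(newsletter send | ¬traffic spike) = 0.013253 / 0.811867 ≈ 0.0163

P(newsletter send | ¬traffic spike) ≈ 0.0163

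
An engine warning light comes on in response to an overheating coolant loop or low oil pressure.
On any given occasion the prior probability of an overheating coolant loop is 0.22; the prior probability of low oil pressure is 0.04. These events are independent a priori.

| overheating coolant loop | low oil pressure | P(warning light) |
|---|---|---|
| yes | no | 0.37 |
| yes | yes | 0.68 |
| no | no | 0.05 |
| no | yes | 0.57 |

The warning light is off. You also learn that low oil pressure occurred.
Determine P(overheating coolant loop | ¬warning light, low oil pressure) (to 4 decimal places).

P(overheating coolant loop | ¬warning light, low oil pressure) ≈ 0.1735

By total probability over both values of overheating coolant loop:
  P(¬warning light | low oil pressure) = 0.43×0.78 + 0.32×0.22
        = 0.335400 + 0.070400 = 0.405800
The terms with overheating coolant loop present sum to 0.070400, so
  P(overheating coolant loop | ¬warning light, low oil pressure) = 0.070400 / 0.405800 ≈ 0.1735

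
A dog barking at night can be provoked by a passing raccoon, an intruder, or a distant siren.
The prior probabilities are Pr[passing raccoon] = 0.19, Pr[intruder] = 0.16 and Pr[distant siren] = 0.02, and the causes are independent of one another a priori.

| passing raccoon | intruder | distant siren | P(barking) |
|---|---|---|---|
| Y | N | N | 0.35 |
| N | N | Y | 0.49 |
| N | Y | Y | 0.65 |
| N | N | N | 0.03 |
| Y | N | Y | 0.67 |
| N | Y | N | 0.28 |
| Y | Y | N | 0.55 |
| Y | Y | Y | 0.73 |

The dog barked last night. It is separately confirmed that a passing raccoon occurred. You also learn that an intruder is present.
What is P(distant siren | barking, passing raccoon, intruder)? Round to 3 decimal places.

For the numerator, keep only distant siren=true terms: 0.73*0.02 = 0.014600
Denominator P(barking | passing raccoon, intruder): 0.55*0.98 + 0.73*0.02 = 0.553600
Posterior = 0.014600 / 0.553600 ≈ 0.026

P(distant siren | barking, passing raccoon, intruder) ≈ 0.026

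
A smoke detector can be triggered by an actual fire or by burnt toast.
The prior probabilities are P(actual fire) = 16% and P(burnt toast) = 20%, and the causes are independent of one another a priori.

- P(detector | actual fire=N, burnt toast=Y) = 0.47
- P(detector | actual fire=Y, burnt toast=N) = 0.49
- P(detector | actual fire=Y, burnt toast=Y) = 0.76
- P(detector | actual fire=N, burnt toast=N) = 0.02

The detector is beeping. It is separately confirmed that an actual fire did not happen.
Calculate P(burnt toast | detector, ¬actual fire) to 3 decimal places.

P(burnt toast | detector, ¬actual fire) ≈ 0.855

By total probability over both values of burnt toast:
  P(detector | ¬actual fire) = 0.02×0.8 + 0.47×0.2
        = 0.016000 + 0.094000 = 0.110000
The terms with burnt toast present sum to 0.094000, so
  P(burnt toast | detector, ¬actual fire) = 0.094000 / 0.110000 ≈ 0.855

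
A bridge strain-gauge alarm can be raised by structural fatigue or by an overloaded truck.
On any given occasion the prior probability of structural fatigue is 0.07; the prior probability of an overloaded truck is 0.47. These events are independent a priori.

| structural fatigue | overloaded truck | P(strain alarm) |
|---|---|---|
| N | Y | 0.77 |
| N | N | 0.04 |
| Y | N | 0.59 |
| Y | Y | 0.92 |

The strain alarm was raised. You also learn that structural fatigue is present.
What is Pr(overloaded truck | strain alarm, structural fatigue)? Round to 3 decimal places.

Pr(overloaded truck | strain alarm, structural fatigue) ≈ 0.580

P(strain alarm | structural fatigue) = 0.59·0.53 + 0.92·0.47 = 0.312700 + 0.432400 = 0.745100
Of this, 0.432400 comes from 0.92·0.47 (the overloaded truck=true cases).
P(overloaded truck | strain alarm, structural fatigue) = 0.432400 / 0.745100 ≈ 0.580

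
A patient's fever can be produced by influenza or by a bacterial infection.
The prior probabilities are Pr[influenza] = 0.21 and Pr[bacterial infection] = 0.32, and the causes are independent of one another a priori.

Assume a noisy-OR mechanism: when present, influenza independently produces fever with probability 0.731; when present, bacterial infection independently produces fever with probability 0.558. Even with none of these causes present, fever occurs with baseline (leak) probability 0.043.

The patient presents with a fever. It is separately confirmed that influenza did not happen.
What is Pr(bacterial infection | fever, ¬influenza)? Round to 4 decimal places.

Pr(bacterial infection | fever, ¬influenza) ≈ 0.8633

Under noisy-OR, P(fever | causes) = 1 − (1−0.043)·∏(1−qᵢ) over the active causes.
Enumerate both values of bacterial infection and weight by the priors:
  P(fever | ¬influenza) = 0.043×0.68 + 0.577006×0.32
        = 0.029240 + 0.184642 = 0.213882
The terms with bacterial infection present sum to 0.184642, so
  P(bacterial infection | fever, ¬influenza) = 0.184642 / 0.213882 ≈ 0.8633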